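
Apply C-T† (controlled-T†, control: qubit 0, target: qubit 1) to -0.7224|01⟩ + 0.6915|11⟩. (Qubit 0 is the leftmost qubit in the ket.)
-0.7224|01⟩ + (0.489 - 0.489i)|11⟩

C-T† leaves the control-|0⟩ kets |00⟩, |01⟩ unchanged and applies T† to qubit 1 on the control-|1⟩ pair (|10⟩, |11⟩).
T† = [[1, 0], [0, (1/√2 - (1/√2)i)]].
With a = amp(|10⟩) = 0 and b = amp(|11⟩) = 0.6915:
new amp(|10⟩) = (1)·a = 0
new amp(|11⟩) = (1/√2 - (1/√2)i)·b = (0.489 - 0.489i)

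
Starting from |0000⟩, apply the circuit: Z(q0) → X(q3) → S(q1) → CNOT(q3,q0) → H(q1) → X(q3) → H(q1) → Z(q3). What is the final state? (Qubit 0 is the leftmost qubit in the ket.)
|1000⟩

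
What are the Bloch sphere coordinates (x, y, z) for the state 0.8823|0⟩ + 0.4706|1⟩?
(0.8304, 0, 0.557)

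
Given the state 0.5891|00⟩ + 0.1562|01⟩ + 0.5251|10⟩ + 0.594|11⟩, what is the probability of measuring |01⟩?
0.0244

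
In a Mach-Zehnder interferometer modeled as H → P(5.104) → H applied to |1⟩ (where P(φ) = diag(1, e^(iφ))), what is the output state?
(0.3092 + 0.4621i)|0⟩ + (0.6908 - 0.4621i)|1⟩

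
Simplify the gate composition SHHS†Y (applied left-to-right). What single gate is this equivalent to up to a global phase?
Y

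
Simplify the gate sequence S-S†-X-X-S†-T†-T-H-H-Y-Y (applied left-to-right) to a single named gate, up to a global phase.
S†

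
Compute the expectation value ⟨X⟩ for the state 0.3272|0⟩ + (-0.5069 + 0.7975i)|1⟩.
-0.3317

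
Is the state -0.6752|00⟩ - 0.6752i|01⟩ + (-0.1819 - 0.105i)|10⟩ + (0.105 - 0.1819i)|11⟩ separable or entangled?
Separable

Writing the state as a|00⟩ + b|01⟩ + c|10⟩ + d|11⟩, it is a product state iff ad − bc = 0.
Here (a, b, c, d) = (-0.6752, -0.6752i, (-0.1819 - 0.105i), (0.105 - 0.1819i)): ad − bc = (-0.6752)(0.105 - 0.1819i) − (-0.6752i)(-0.1819 - 0.105i) = 0, so the state is separable.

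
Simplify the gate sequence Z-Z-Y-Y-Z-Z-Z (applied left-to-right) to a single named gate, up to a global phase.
Z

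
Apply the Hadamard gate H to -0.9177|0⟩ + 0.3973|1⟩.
-0.368|0⟩ - 0.9298|1⟩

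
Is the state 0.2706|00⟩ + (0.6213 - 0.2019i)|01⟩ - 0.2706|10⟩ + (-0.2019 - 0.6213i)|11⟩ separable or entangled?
Entangled

Writing the state as a|00⟩ + b|01⟩ + c|10⟩ + d|11⟩, it is a product state iff ad − bc = 0.
Here (a, b, c, d) = (0.2706, (0.6213 - 0.2019i), -0.2706, (-0.2019 - 0.6213i)): ad − bc = (0.2706)(-0.2019 - 0.6213i) − (0.6213 - 0.2019i)(-0.2706) = (0.1135 - 0.2228i) ≠ 0, so the state is entangled.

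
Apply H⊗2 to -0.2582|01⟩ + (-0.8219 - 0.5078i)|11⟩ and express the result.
(-0.5401 - 0.2539i)|00⟩ + (0.5401 + 0.2539i)|01⟩ + (0.2819 + 0.2539i)|10⟩ + (-0.2819 - 0.2539i)|11⟩

H⊗2 gives amp(|y⟩) = (1/2) Σ_x (−1)^(x·y) amp(|x⟩), where x·y is the number of positions in which both x and y have a 1.
|00⟩: (-0.2582 + (-0.8219 - 0.5078i))/2 = (-0.5401 - 0.2539i)
|01⟩: (0.2582 - (-0.8219 - 0.5078i))/2 = (0.5401 + 0.2539i)
|10⟩: (-0.2582 - (-0.8219 - 0.5078i))/2 = (0.2819 + 0.2539i)
|11⟩: (0.2582 + (-0.8219 - 0.5078i))/2 = (-0.2819 - 0.2539i)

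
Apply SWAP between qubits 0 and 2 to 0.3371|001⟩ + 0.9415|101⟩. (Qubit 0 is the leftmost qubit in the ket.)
0.3371|100⟩ + 0.9415|101⟩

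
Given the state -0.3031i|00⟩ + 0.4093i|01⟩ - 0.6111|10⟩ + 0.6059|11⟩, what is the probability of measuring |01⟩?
0.1675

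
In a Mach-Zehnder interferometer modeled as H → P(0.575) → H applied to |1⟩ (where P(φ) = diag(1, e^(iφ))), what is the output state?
(0.0804 - 0.2719i)|0⟩ + (0.9196 + 0.2719i)|1⟩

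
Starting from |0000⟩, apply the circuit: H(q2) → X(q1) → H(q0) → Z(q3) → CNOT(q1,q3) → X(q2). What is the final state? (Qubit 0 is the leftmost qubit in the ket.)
1/2|0101⟩ + 1/2|0111⟩ + 1/2|1101⟩ + 1/2|1111⟩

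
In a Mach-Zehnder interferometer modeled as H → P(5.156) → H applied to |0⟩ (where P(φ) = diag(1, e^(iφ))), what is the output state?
(0.7146 - 0.4516i)|0⟩ + (0.2854 + 0.4516i)|1⟩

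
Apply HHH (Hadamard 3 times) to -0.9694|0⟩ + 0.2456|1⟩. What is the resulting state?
-0.5118|0⟩ - 0.8591|1⟩

H² = I, so H^3 = H: a single Hadamard. With (a, b) = (-0.9694, 0.2456), H gives ((a + b)/√2, (a − b)/√2) = (-0.5118, -0.8591).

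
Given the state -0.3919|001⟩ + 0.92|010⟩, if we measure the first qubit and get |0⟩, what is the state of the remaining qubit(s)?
-0.3919|01⟩ + 0.92|10⟩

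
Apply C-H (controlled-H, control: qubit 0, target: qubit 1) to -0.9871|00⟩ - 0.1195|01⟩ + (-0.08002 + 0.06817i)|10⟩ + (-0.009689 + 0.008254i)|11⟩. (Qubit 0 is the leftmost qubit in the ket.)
-0.9871|00⟩ - 0.1195|01⟩ + (-0.06343 + 0.05404i)|10⟩ + (-0.04973 + 0.04237i)|11⟩

C-H leaves the control-|0⟩ kets |00⟩, |01⟩ unchanged and applies H to qubit 1 on the control-|1⟩ pair (|10⟩, |11⟩).
H = [[1/√2, 1/√2], [1/√2, -1/√2]].
With a = amp(|10⟩) = (-0.08002 + 0.06817i) and b = amp(|11⟩) = (-0.009689 + 0.008254i):
new amp(|10⟩) = (1/√2)·a + (1/√2)·b = (-0.06343 + 0.05404i)
new amp(|11⟩) = (1/√2)·a + (-1/√2)·b = (-0.04973 + 0.04237i)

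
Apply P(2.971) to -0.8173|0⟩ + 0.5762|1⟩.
-0.8173|0⟩ + (-0.5678 + 0.09782i)|1⟩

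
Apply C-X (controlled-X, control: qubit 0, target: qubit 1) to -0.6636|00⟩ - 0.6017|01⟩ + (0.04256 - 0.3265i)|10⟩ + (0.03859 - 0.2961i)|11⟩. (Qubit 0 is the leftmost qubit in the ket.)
-0.6636|00⟩ - 0.6017|01⟩ + (0.03859 - 0.2961i)|10⟩ + (0.04256 - 0.3265i)|11⟩

C-X leaves the control-|0⟩ kets |00⟩, |01⟩ unchanged and applies X to qubit 1 on the control-|1⟩ pair (|10⟩, |11⟩).
X = [[0, 1], [1, 0]].
With a = amp(|10⟩) = (0.04256 - 0.3265i) and b = amp(|11⟩) = (0.03859 - 0.2961i):
new amp(|10⟩) = (1)·b = (0.03859 - 0.2961i)
new amp(|11⟩) = (1)·a = (0.04256 - 0.3265i)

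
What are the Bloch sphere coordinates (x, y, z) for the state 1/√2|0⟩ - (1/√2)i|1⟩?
(0, -1, 0)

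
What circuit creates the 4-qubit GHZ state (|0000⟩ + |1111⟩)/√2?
H(q0) → CNOT(q0,q1) → CNOT(q0,q2) → CNOT(q0,q3)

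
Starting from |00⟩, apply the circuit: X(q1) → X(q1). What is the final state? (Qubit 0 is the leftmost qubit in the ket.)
|00⟩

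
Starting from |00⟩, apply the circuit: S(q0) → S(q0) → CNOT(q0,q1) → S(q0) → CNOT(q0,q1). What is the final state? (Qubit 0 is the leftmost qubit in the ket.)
|00⟩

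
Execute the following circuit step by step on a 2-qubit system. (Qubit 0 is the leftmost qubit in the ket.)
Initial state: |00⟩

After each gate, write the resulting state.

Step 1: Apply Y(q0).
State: i|10⟩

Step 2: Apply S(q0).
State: -|10⟩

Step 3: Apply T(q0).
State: (-1/√2 - (1/√2)i)|10⟩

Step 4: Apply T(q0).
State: -i|10⟩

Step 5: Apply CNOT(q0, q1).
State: -i|11⟩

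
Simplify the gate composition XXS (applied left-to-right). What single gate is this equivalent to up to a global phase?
S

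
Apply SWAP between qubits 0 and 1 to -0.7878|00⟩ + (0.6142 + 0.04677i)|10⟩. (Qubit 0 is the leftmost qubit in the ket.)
-0.7878|00⟩ + (0.6142 + 0.04677i)|01⟩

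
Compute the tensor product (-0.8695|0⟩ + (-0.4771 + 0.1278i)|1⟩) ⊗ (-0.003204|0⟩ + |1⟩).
0.002786|00⟩ - 0.8695|01⟩ + (0.001529 - 0.0004095i)|10⟩ + (-0.4771 + 0.1278i)|11⟩

amp(|b₁b₂…⟩) = product of the factor amplitudes for bits b₁, b₂, …; only kets whose every factor amplitude is nonzero survive.
|00⟩: (-0.8695)(-0.003204) = 0.002786
|01⟩: (-0.8695)(1) = -0.8695
|10⟩: (-0.4771 + 0.1278i)(-0.003204) = (0.001529 - 0.0004095i)
|11⟩: (-0.4771 + 0.1278i)(1) = (-0.4771 + 0.1278i)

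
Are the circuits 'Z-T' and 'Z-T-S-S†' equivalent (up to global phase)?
Yes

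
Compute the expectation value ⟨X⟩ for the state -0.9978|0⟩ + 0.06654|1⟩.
-0.1328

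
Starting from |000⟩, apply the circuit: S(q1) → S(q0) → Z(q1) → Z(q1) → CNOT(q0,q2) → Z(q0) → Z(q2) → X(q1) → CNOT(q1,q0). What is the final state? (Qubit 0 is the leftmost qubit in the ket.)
|110⟩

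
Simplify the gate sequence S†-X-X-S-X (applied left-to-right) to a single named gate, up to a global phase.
X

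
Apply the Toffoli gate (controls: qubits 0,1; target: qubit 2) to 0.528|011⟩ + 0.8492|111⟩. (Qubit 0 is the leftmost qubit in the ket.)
0.528|011⟩ + 0.8492|110⟩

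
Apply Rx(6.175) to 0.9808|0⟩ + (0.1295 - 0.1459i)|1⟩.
(-0.9873 - 0.007002i)|0⟩ + (-0.1293 + 0.09266i)|1⟩

Rx(6.175) = [[cos(θ/2), −i·sin(θ/2)], [−i·sin(θ/2), cos(θ/2)]]; θ = 6.175, cos(θ/2) ≈ -0.998537, sin(θ/2) ≈ 0.0540663.
With a = amp(|0⟩) = 0.9808 and b = amp(|1⟩) = (0.1295 - 0.1459i):
new amp(|0⟩) = (-0.998537)·a + (-0.0540663i)·b = (-0.9873 - 0.007002i)
new amp(|1⟩) = (-0.0540663i)·a + (-0.998537)·b = (-0.1293 + 0.09266i)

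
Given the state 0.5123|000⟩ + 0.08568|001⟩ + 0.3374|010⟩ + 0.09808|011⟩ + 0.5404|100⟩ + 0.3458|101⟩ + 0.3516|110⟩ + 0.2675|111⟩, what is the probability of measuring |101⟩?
0.1196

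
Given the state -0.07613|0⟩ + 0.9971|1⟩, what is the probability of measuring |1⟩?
0.9942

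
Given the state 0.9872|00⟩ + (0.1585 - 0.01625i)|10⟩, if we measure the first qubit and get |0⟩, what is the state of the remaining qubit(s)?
|0⟩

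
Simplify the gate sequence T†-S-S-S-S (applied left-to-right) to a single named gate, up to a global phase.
T†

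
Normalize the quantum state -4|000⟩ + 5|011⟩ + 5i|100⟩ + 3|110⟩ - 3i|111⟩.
-0.4364|000⟩ + 0.5455|011⟩ + 0.5455i|100⟩ + 0.3273|110⟩ - 0.3273i|111⟩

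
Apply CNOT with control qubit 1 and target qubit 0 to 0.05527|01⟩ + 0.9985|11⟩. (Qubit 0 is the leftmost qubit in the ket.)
0.9985|01⟩ + 0.05527|11⟩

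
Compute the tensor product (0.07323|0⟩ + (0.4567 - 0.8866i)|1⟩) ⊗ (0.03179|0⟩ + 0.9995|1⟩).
0.002328|00⟩ + 0.07319|01⟩ + (0.01452 - 0.02819i)|10⟩ + (0.4565 - 0.8862i)|11⟩

amp(|b₁b₂…⟩) = product of the factor amplitudes for bits b₁, b₂, …; only kets whose every factor amplitude is nonzero survive.
|00⟩: (0.07323)(0.03179) = 0.002328
|01⟩: (0.07323)(0.9995) = 0.07319
|10⟩: (0.4567 - 0.8866i)(0.03179) = (0.01452 - 0.02819i)
|11⟩: (0.4567 - 0.8866i)(0.9995) = (0.4565 - 0.8862i)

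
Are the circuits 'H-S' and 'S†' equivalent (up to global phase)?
No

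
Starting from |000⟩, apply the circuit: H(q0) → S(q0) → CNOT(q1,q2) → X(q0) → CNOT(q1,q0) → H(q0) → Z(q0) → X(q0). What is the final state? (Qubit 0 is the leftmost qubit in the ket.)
(1/2 - (1/2)i)|000⟩ + (1/2 + (1/2)i)|100⟩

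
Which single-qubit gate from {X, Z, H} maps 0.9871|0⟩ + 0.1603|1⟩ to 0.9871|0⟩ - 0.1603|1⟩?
Z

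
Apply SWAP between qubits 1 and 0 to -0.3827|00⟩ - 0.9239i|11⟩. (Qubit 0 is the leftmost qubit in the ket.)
-0.3827|00⟩ - 0.9239i|11⟩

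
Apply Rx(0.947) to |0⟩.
0.89|0⟩ - 0.456i|1⟩

Rx(0.947) = [[cos(θ/2), −i·sin(θ/2)], [−i·sin(θ/2), cos(θ/2)]]; θ = 0.947, cos(θ/2) ≈ 0.889978, sin(θ/2) ≈ 0.456004.
With a = amp(|0⟩) = 1 and b = amp(|1⟩) = 0:
new amp(|0⟩) = (0.889978)·a + (-0.456004i)·b = 0.89
new amp(|1⟩) = (-0.456004i)·a + (0.889978)·b = -0.456i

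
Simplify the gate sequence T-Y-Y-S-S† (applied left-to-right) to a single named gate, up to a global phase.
T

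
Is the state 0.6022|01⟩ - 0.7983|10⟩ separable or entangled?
Entangled

Writing the state as a|00⟩ + b|01⟩ + c|10⟩ + d|11⟩, it is a product state iff ad − bc = 0.
Here (a, b, c, d) = (0, 0.6022, -0.7983, 0): ad − bc = (0)(0) − (0.6022)(-0.7983) = 0.4807 ≠ 0, so the state is entangled.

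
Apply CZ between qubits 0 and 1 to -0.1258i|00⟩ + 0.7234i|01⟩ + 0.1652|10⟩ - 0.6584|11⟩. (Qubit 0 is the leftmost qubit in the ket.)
-0.1258i|00⟩ + 0.7234i|01⟩ + 0.1652|10⟩ + 0.6584|11⟩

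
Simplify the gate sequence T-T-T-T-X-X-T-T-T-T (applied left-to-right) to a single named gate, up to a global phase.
I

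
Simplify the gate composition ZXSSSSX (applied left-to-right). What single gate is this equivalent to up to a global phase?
Z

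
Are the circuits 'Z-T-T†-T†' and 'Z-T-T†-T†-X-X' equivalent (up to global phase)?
Yes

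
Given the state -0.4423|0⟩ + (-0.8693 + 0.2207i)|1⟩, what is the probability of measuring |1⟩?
0.8044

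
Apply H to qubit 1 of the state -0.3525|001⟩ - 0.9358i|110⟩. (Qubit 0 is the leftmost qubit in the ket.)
-0.2493|001⟩ - 0.2493|011⟩ - 0.6617i|100⟩ + 0.6617i|110⟩

H on qubit 1 mixes each pair of kets that differ only in qubit 1: amplitudes (a, b) of (|…0…⟩, |…1…⟩) become ((a + b)/√2, (a − b)/√2). Kets absent from the input have amplitude 0.
(|001⟩, |011⟩): (a, b) = (-0.3525, 0) → (-0.2493, -0.2493)
(|100⟩, |110⟩): (a, b) = (0, -0.9358i) → (-0.6617i, 0.6617i)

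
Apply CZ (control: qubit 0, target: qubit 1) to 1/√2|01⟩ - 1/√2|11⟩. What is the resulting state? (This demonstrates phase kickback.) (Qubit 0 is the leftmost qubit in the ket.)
1/√2|01⟩ + 1/√2|11⟩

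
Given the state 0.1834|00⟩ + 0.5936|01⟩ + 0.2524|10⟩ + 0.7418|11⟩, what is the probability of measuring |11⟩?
0.5503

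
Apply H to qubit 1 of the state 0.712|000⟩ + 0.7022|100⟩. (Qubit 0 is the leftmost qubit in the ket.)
0.5035|000⟩ + 0.5035|010⟩ + 0.4965|100⟩ + 0.4965|110⟩

H on qubit 1 mixes each pair of kets that differ only in qubit 1: amplitudes (a, b) of (|…0…⟩, |…1…⟩) become ((a + b)/√2, (a − b)/√2). Kets absent from the input have amplitude 0.
(|000⟩, |010⟩): (a, b) = (0.712, 0) → (0.5035, 0.5035)
(|100⟩, |110⟩): (a, b) = (0.7022, 0) → (0.4965, 0.4965)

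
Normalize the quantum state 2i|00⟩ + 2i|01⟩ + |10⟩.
0.6667i|00⟩ + 0.6667i|01⟩ + 0.3333|10⟩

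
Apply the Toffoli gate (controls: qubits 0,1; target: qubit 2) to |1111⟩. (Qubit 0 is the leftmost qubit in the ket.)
|1101⟩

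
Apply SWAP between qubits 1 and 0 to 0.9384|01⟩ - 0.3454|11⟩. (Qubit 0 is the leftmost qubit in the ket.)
0.9384|10⟩ - 0.3454|11⟩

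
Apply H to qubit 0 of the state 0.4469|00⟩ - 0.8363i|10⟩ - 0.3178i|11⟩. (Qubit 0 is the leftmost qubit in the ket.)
(0.316 - 0.5914i)|00⟩ - 0.2247i|01⟩ + (0.316 + 0.5914i)|10⟩ + 0.2247i|11⟩

H on qubit 0 mixes each pair of kets that differ only in qubit 0: amplitudes (a, b) of (|…0…⟩, |…1…⟩) become ((a + b)/√2, (a − b)/√2). Kets absent from the input have amplitude 0.
(|00⟩, |10⟩): (a, b) = (0.4469, -0.8363i) → ((0.316 - 0.5914i), (0.316 + 0.5914i))
(|01⟩, |11⟩): (a, b) = (0, -0.3178i) → (-0.2247i, 0.2247i)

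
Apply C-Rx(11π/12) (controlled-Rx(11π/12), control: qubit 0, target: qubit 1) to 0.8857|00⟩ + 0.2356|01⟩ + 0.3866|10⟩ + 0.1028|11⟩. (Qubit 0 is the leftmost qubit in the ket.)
0.8857|00⟩ + 0.2356|01⟩ + (0.05046 - 0.1019i)|10⟩ + (0.01342 - 0.3833i)|11⟩

C-Rx(11π/12) leaves the control-|0⟩ kets |00⟩, |01⟩ unchanged and applies Rx(11π/12) to qubit 1 on the control-|1⟩ pair (|10⟩, |11⟩).
Rx(11π/12) = [[cos(θ/2), −i·sin(θ/2)], [−i·sin(θ/2), cos(θ/2)]]; θ = 11π/12, cos(θ/2) ≈ 0.130526, sin(θ/2) ≈ 0.991445.
With a = amp(|10⟩) = 0.3866 and b = amp(|11⟩) = 0.1028:
new amp(|10⟩) = (0.130526)·a + (-0.991445i)·b = (0.05046 - 0.1019i)
new amp(|11⟩) = (-0.991445i)·a + (0.130526)·b = (0.01342 - 0.3833i)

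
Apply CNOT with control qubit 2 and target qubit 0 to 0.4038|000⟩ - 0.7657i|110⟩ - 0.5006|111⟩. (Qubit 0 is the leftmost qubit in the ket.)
0.4038|000⟩ - 0.5006|011⟩ - 0.7657i|110⟩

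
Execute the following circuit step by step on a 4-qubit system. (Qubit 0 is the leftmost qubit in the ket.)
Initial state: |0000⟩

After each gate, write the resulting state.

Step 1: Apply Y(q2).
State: i|0010⟩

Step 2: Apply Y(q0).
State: -|1010⟩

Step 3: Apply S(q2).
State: -i|1010⟩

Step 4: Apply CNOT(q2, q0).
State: -i|0010⟩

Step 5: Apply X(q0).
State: -i|1010⟩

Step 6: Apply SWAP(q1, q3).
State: -i|1010⟩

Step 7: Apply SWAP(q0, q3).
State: -i|0011⟩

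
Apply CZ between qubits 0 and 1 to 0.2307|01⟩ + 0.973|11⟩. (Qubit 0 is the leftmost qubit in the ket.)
0.2307|01⟩ - 0.973|11⟩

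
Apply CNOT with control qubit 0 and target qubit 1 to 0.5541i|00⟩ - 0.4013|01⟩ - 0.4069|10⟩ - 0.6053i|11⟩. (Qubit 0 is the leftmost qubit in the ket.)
0.5541i|00⟩ - 0.4013|01⟩ - 0.6053i|10⟩ - 0.4069|11⟩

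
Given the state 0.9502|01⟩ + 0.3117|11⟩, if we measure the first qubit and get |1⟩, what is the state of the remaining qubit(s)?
|1⟩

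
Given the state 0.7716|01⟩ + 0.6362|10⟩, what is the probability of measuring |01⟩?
0.5954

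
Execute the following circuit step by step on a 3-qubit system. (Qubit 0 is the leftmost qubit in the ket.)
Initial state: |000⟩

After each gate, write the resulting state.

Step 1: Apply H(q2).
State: 1/√2|000⟩ + 1/√2|001⟩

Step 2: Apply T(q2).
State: 1/√2|000⟩ + (1/2 + (1/2)i)|001⟩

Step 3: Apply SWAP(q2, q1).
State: 1/√2|000⟩ + (1/2 + (1/2)i)|010⟩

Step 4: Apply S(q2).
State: 1/√2|000⟩ + (1/2 + (1/2)i)|010⟩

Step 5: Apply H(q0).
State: 1/2|000⟩ + (1/√8 + (1/√8)i)|010⟩ + 1/2|100⟩ + (1/√8 + (1/√8)i)|110⟩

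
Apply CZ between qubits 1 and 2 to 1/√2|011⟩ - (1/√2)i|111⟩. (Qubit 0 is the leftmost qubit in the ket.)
-1/√2|011⟩ + (1/√2)i|111⟩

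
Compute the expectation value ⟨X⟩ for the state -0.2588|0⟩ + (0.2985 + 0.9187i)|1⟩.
-0.1545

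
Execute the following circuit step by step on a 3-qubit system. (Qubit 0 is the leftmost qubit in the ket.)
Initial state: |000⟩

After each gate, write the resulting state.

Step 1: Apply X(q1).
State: |010⟩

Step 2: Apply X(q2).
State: |011⟩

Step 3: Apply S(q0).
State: |011⟩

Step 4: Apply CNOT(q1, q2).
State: |010⟩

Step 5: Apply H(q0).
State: 1/√2|010⟩ + 1/√2|110⟩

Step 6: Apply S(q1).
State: (1/√2)i|010⟩ + (1/√2)i|110⟩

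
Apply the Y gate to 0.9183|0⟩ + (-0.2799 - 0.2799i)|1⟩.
(-0.2799 + 0.2799i)|0⟩ + 0.9183i|1⟩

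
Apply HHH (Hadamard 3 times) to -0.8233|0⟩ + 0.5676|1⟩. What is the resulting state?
-0.1808|0⟩ - 0.9835|1⟩

H² = I, so H^3 = H: a single Hadamard. With (a, b) = (-0.8233, 0.5676), H gives ((a + b)/√2, (a − b)/√2) = (-0.1808, -0.9835).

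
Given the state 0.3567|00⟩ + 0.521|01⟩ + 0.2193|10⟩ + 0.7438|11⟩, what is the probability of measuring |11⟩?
0.5532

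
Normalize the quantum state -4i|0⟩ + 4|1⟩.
-(1/√2)i|0⟩ + 1/√2|1⟩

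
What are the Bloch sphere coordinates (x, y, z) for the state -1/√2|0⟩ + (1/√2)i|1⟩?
(0, -1, 0)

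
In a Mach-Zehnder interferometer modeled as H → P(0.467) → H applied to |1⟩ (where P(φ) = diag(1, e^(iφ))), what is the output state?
(0.05354 - 0.2251i)|0⟩ + (0.9465 + 0.2251i)|1⟩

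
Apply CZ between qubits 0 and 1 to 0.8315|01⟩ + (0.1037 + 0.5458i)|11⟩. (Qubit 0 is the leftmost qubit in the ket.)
0.8315|01⟩ + (-0.1037 - 0.5458i)|11⟩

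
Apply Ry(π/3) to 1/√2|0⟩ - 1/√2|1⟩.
0.9659|0⟩ - 0.2588|1⟩

Ry(π/3) = [[cos(θ/2), −sin(θ/2)], [sin(θ/2), cos(θ/2)]]; θ = π/3, cos(θ/2) ≈ 0.866025, sin(θ/2) ≈ 0.5.
With a = amp(|0⟩) = 1/√2 and b = amp(|1⟩) = -1/√2:
new amp(|0⟩) = (0.866025)·a + (-0.5)·b = 0.9659
new amp(|1⟩) = (0.5)·a + (0.866025)·b = -0.2588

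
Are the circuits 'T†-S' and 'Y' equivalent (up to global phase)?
No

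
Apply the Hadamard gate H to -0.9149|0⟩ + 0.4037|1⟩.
-0.3615|0⟩ - 0.9324|1⟩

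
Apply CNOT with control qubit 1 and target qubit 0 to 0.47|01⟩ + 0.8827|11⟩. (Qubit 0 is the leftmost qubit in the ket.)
0.8827|01⟩ + 0.47|11⟩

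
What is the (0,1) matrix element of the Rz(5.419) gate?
0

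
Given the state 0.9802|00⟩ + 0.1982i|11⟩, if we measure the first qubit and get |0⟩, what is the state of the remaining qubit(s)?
|0⟩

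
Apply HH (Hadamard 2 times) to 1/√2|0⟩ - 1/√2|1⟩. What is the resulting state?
1/√2|0⟩ - 1/√2|1⟩

H² = I, so an even number of Hadamards cancels: H^2 = I and the state is unchanged.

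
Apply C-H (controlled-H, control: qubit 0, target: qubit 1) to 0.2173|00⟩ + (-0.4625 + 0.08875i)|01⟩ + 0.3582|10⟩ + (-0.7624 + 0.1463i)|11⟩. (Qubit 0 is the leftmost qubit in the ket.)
0.2173|00⟩ + (-0.4625 + 0.08875i)|01⟩ + (-0.2858 + 0.1034i)|10⟩ + (0.7924 - 0.1034i)|11⟩

C-H leaves the control-|0⟩ kets |00⟩, |01⟩ unchanged and applies H to qubit 1 on the control-|1⟩ pair (|10⟩, |11⟩).
H = [[1/√2, 1/√2], [1/√2, -1/√2]].
With a = amp(|10⟩) = 0.3582 and b = amp(|11⟩) = (-0.7624 + 0.1463i):
new amp(|10⟩) = (1/√2)·a + (1/√2)·b = (-0.2858 + 0.1034i)
new amp(|11⟩) = (1/√2)·a + (-1/√2)·b = (0.7924 - 0.1034i)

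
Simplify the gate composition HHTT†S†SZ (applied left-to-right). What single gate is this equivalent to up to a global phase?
Z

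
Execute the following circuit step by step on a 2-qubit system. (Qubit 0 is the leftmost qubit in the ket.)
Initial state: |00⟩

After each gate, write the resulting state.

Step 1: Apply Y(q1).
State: i|01⟩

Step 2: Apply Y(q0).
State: -|11⟩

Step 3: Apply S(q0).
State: -i|11⟩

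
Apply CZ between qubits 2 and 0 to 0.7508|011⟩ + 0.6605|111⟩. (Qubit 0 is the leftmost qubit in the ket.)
0.7508|011⟩ - 0.6605|111⟩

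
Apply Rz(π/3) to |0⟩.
(0.866 - (1/2)i)|0⟩

Rz(π/3) = [[e^(−iθ/2), 0], [0, e^(iθ/2)]] with e^(±iθ/2) = cos(θ/2) ± i·sin(θ/2); θ = π/3, cos(θ/2) ≈ 0.866025, sin(θ/2) ≈ 0.5.
With a = amp(|0⟩) = 1 and b = amp(|1⟩) = 0:
new amp(|0⟩) = (0.866025 - 0.5i)·a = (0.866 - (1/2)i)
new amp(|1⟩) = (0.866025 + 0.5i)·b = 0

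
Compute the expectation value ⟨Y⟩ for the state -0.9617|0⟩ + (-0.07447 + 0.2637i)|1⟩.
-0.5072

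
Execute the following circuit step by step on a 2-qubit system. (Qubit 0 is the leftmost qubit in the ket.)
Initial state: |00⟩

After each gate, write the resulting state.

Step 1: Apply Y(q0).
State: i|10⟩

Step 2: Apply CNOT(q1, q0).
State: i|10⟩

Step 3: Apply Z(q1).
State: i|10⟩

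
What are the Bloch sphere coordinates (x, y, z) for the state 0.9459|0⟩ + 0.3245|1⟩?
(0.6139, 0, 0.7894)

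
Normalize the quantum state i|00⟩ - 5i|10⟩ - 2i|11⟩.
0.1826i|00⟩ - 0.9129i|10⟩ - 0.3651i|11⟩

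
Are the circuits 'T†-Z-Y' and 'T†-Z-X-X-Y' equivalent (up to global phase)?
Yes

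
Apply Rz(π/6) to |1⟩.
(0.9659 + 0.2588i)|1⟩

Rz(π/6) = [[e^(−iθ/2), 0], [0, e^(iθ/2)]] with e^(±iθ/2) = cos(θ/2) ± i·sin(θ/2); θ = π/6, cos(θ/2) ≈ 0.965926, sin(θ/2) ≈ 0.258819.
With a = amp(|0⟩) = 0 and b = amp(|1⟩) = 1:
new amp(|0⟩) = (0.965926 - 0.258819i)·a = 0
new amp(|1⟩) = (0.965926 + 0.258819i)·b = (0.9659 + 0.2588i)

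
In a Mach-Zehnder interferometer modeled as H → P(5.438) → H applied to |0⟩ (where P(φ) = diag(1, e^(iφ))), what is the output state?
(0.8318 - 0.374i)|0⟩ + (0.1682 + 0.374i)|1⟩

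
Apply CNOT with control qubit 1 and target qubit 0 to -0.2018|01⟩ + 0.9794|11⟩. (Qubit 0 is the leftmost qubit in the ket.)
0.9794|01⟩ - 0.2018|11⟩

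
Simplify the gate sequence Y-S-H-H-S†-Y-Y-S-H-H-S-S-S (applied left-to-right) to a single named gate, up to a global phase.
Y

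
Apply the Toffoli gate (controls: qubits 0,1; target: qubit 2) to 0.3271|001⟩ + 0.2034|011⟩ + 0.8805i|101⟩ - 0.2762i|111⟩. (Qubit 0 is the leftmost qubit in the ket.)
0.3271|001⟩ + 0.2034|011⟩ + 0.8805i|101⟩ - 0.2762i|110⟩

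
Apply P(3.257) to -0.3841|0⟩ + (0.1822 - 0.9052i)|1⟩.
-0.3841|0⟩ + (-0.2852 + 0.8782i)|1⟩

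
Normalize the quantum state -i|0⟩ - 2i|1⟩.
-(1/√5)i|0⟩ - 0.8944i|1⟩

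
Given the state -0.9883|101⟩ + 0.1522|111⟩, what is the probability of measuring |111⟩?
0.02316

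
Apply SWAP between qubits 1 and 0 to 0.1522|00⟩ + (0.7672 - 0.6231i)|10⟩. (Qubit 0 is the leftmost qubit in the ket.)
0.1522|00⟩ + (0.7672 - 0.6231i)|01⟩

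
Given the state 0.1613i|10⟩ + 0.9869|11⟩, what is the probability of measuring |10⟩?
0.02602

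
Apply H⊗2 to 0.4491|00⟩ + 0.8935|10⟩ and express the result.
0.6713|00⟩ + 0.6713|01⟩ - 0.2222|10⟩ - 0.2222|11⟩

H⊗2 gives amp(|y⟩) = (1/2) Σ_x (−1)^(x·y) amp(|x⟩), where x·y is the number of positions in which both x and y have a 1.
|00⟩: (0.4491 + 0.8935)/2 = 0.6713
|01⟩: (0.4491 + 0.8935)/2 = 0.6713
|10⟩: (0.4491 - 0.8935)/2 = -0.2222
|11⟩: (0.4491 - 0.8935)/2 = -0.2222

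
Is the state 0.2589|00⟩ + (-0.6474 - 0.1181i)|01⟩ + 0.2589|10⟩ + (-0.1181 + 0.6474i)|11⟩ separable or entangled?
Entangled

Writing the state as a|00⟩ + b|01⟩ + c|10⟩ + d|11⟩, it is a product state iff ad − bc = 0.
Here (a, b, c, d) = (0.2589, (-0.6474 - 0.1181i), 0.2589, (-0.1181 + 0.6474i)): ad − bc = (0.2589)(-0.1181 + 0.6474i) − (-0.6474 - 0.1181i)(0.2589) = (0.137 + 0.1982i) ≠ 0, so the state is entangled.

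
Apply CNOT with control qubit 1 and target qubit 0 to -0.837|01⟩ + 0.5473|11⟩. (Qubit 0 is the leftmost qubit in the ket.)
0.5473|01⟩ - 0.837|11⟩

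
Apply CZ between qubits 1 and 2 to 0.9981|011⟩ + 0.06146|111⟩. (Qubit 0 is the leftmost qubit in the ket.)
-0.9981|011⟩ - 0.06146|111⟩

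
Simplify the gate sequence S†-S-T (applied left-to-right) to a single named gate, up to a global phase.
T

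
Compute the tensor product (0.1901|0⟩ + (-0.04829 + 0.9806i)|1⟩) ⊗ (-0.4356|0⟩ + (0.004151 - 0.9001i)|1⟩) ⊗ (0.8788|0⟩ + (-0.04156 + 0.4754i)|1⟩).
-0.07277|000⟩ + (0.003441 - 0.03937i)|001⟩ + (0.0006935 - 0.1504i)|010⟩ + (0.08131 + 0.007486i)|011⟩ + (0.01849 - 0.3754i)|100⟩ + (0.2022 + 0.02775i)|101⟩ + (0.7755 + 0.04177i)|110⟩ + (-0.05927 + 0.4175i)|111⟩

amp(|b₁b₂…⟩) = product of the factor amplitudes for bits b₁, b₂, …; only kets whose every factor amplitude is nonzero survive.
|000⟩: (0.1901)(-0.4356)(0.8788) = -0.07277
|001⟩: (0.1901)(-0.4356)(-0.04156 + 0.4754i) = (0.003441 - 0.03937i)
|010⟩: (0.1901)(0.004151 - 0.9001i)(0.8788) = (0.0006935 - 0.1504i)
|011⟩: (0.1901)(0.004151 - 0.9001i)(-0.04156 + 0.4754i) = (0.08131 + 0.007486i)
|100⟩: (-0.04829 + 0.9806i)(-0.4356)(0.8788) = (0.01849 - 0.3754i)
|101⟩: (-0.04829 + 0.9806i)(-0.4356)(-0.04156 + 0.4754i) = (0.2022 + 0.02775i)
|110⟩: (-0.04829 + 0.9806i)(0.004151 - 0.9001i)(0.8788) = (0.7755 + 0.04177i)
|111⟩: (-0.04829 + 0.9806i)(0.004151 - 0.9001i)(-0.04156 + 0.4754i) = (-0.05927 + 0.4175i)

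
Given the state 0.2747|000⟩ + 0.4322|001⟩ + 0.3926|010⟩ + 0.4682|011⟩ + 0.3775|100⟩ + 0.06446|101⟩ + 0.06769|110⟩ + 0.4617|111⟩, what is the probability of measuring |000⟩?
0.07546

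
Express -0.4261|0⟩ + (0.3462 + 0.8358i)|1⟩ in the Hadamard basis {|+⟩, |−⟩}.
(-0.0565 + 0.591i)|+⟩ + (-0.5461 - 0.591i)|−⟩

With |ψ⟩ = α|0⟩ + β|1⟩, the Hadamard-basis coefficients are ⟨+|ψ⟩ = (α + β)/√2 and ⟨−|ψ⟩ = (α − β)/√2.
Here α = -0.4261, β = (0.3462 + 0.8358i): (α + β)/√2 = (-0.0565 + 0.591i), (α − β)/√2 = (-0.5461 - 0.591i).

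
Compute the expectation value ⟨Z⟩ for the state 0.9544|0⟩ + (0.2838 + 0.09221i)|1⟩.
0.8218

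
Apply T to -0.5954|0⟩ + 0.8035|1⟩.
-0.5954|0⟩ + (0.5682 + 0.5682i)|1⟩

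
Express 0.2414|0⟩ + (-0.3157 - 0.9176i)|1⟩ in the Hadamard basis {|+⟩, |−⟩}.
(-0.05254 - 0.6488i)|+⟩ + (0.3939 + 0.6488i)|−⟩

With |ψ⟩ = α|0⟩ + β|1⟩, the Hadamard-basis coefficients are ⟨+|ψ⟩ = (α + β)/√2 and ⟨−|ψ⟩ = (α − β)/√2.
Here α = 0.2414, β = (-0.3157 - 0.9176i): (α + β)/√2 = (-0.05254 - 0.6488i), (α − β)/√2 = (0.3939 + 0.6488i).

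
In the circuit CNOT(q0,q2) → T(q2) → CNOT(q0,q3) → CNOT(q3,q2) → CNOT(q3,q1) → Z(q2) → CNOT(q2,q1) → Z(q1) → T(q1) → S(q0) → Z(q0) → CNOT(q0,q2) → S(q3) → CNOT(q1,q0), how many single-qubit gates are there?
7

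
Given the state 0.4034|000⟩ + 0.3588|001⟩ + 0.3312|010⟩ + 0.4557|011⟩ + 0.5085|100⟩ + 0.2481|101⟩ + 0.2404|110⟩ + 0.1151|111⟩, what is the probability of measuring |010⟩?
0.1097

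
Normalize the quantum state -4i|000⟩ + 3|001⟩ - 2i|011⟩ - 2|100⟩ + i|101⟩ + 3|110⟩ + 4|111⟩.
-0.5208i|000⟩ + 0.3906|001⟩ - 0.2604i|011⟩ - 0.2604|100⟩ + 0.1302i|101⟩ + 0.3906|110⟩ + 0.5208|111⟩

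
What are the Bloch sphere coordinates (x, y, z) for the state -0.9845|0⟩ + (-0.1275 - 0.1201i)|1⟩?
(0.251, 0.2365, 0.9386)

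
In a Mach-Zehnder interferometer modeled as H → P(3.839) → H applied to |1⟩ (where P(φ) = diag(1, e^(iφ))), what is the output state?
(0.8833 + 0.3211i)|0⟩ + (0.1167 - 0.3211i)|1⟩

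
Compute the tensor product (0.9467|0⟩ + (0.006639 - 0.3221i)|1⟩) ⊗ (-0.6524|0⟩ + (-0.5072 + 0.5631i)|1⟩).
-0.6176|00⟩ + (-0.4802 + 0.5331i)|01⟩ + (-0.004331 + 0.2101i)|10⟩ + (0.178 + 0.1671i)|11⟩

amp(|b₁b₂…⟩) = product of the factor amplitudes for bits b₁, b₂, …; only kets whose every factor amplitude is nonzero survive.
|00⟩: (0.9467)(-0.6524) = -0.6176
|01⟩: (0.9467)(-0.5072 + 0.5631i) = (-0.4802 + 0.5331i)
|10⟩: (0.006639 - 0.3221i)(-0.6524) = (-0.004331 + 0.2101i)
|11⟩: (0.006639 - 0.3221i)(-0.5072 + 0.5631i) = (0.178 + 0.1671i)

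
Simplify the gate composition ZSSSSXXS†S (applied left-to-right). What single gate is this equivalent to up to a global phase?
Z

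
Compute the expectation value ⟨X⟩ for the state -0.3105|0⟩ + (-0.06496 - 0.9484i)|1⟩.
0.04034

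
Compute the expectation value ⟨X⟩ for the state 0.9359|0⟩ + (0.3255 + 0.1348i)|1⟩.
0.6093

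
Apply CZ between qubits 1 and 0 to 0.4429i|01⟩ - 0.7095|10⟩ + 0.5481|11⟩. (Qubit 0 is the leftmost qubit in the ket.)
0.4429i|01⟩ - 0.7095|10⟩ - 0.5481|11⟩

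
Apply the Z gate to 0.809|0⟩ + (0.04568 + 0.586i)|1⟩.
0.809|0⟩ + (-0.04568 - 0.586i)|1⟩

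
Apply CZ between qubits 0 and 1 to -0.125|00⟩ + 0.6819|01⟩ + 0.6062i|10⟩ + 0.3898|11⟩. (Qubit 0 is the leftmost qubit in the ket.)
-0.125|00⟩ + 0.6819|01⟩ + 0.6062i|10⟩ - 0.3898|11⟩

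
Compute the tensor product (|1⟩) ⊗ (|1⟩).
|11⟩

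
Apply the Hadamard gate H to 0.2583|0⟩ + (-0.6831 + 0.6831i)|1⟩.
(-0.3004 + 0.483i)|0⟩ + (0.6657 - 0.483i)|1⟩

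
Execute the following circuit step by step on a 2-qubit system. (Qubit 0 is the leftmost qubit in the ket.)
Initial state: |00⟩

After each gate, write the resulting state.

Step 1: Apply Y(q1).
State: i|01⟩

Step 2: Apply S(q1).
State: -|01⟩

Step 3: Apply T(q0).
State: -|01⟩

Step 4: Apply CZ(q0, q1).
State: -|01⟩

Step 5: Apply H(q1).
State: -1/√2|00⟩ + 1/√2|01⟩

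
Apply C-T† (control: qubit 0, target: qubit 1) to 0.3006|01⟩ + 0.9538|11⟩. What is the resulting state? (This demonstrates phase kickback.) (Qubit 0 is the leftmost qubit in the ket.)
0.3006|01⟩ + (0.6744 - 0.6744i)|11⟩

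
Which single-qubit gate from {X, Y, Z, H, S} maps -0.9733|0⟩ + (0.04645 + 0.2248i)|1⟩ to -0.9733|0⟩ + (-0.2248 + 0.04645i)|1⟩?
S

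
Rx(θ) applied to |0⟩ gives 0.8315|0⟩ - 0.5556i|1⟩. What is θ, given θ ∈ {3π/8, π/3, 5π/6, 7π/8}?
3π/8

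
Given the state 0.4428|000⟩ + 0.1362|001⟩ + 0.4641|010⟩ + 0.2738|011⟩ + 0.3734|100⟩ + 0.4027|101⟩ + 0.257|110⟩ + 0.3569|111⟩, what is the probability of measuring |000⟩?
0.1961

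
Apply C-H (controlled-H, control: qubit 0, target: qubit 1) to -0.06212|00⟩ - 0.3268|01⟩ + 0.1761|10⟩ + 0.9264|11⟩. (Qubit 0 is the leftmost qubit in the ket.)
-0.06212|00⟩ - 0.3268|01⟩ + 0.7796|10⟩ - 0.5305|11⟩

C-H leaves the control-|0⟩ kets |00⟩, |01⟩ unchanged and applies H to qubit 1 on the control-|1⟩ pair (|10⟩, |11⟩).
H = [[1/√2, 1/√2], [1/√2, -1/√2]].
With a = amp(|10⟩) = 0.1761 and b = amp(|11⟩) = 0.9264:
new amp(|10⟩) = (1/√2)·a + (1/√2)·b = 0.7796
new amp(|11⟩) = (1/√2)·a + (-1/√2)·b = -0.5305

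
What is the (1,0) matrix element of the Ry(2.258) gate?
0.904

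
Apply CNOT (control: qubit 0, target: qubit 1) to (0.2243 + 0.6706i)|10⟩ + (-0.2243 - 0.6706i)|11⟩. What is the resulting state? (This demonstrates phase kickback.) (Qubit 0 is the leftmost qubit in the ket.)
(-0.2243 - 0.6706i)|10⟩ + (0.2243 + 0.6706i)|11⟩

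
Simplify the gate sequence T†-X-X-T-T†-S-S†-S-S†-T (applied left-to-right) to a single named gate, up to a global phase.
I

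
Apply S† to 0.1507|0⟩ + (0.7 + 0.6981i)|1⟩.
0.1507|0⟩ + (0.6981 - 0.7i)|1⟩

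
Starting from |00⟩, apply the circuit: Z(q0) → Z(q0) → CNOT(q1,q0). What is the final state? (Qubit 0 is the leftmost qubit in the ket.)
|00⟩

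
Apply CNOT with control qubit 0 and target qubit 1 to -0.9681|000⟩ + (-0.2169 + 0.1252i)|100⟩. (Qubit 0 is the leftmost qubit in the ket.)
-0.9681|000⟩ + (-0.2169 + 0.1252i)|110⟩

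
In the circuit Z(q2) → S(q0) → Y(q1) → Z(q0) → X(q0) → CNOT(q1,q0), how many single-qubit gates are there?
5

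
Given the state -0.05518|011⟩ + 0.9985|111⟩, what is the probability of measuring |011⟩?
0.003045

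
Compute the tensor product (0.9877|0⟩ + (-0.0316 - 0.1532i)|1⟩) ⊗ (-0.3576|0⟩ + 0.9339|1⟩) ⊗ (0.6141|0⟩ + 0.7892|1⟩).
-0.2169|000⟩ - 0.2787|001⟩ + 0.5665|010⟩ + 0.728|011⟩ + (0.006939 + 0.03364i)|100⟩ + (0.008918 + 0.04324i)|101⟩ + (-0.01812 - 0.08786i)|110⟩ + (-0.02329 - 0.1129i)|111⟩

amp(|b₁b₂…⟩) = product of the factor amplitudes for bits b₁, b₂, …; only kets whose every factor amplitude is nonzero survive.
|000⟩: (0.9877)(-0.3576)(0.6141) = -0.2169
|001⟩: (0.9877)(-0.3576)(0.7892) = -0.2787
|010⟩: (0.9877)(0.9339)(0.6141) = 0.5665
|011⟩: (0.9877)(0.9339)(0.7892) = 0.728
|100⟩: (-0.0316 - 0.1532i)(-0.3576)(0.6141) = (0.006939 + 0.03364i)
|101⟩: (-0.0316 - 0.1532i)(-0.3576)(0.7892) = (0.008918 + 0.04324i)
|110⟩: (-0.0316 - 0.1532i)(0.9339)(0.6141) = (-0.01812 - 0.08786i)
|111⟩: (-0.0316 - 0.1532i)(0.9339)(0.7892) = (-0.02329 - 0.1129i)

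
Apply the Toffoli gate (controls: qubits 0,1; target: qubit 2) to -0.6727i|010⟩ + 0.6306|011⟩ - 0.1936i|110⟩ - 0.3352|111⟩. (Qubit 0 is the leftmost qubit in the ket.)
-0.6727i|010⟩ + 0.6306|011⟩ - 0.3352|110⟩ - 0.1936i|111⟩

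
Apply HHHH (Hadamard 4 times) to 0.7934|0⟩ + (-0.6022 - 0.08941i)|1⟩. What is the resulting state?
0.7934|0⟩ + (-0.6022 - 0.08941i)|1⟩

H² = I, so an even number of Hadamards cancels: H^4 = I and the state is unchanged.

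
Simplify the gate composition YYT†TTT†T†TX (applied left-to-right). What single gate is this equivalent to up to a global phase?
X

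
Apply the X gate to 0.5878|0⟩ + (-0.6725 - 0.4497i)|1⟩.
(-0.6725 - 0.4497i)|0⟩ + 0.5878|1⟩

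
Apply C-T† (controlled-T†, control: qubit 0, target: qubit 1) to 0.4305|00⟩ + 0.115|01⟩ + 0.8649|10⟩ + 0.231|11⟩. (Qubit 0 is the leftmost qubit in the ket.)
0.4305|00⟩ + 0.115|01⟩ + 0.8649|10⟩ + (0.1633 - 0.1633i)|11⟩

C-T† leaves the control-|0⟩ kets |00⟩, |01⟩ unchanged and applies T† to qubit 1 on the control-|1⟩ pair (|10⟩, |11⟩).
T† = [[1, 0], [0, (1/√2 - (1/√2)i)]].
With a = amp(|10⟩) = 0.8649 and b = amp(|11⟩) = 0.231:
new amp(|10⟩) = (1)·a = 0.8649
new amp(|11⟩) = (1/√2 - (1/√2)i)·b = (0.1633 - 0.1633i)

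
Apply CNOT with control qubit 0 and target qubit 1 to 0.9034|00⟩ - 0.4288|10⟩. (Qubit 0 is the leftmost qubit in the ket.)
0.9034|00⟩ - 0.4288|11⟩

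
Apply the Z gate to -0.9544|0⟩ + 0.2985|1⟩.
-0.9544|0⟩ - 0.2985|1⟩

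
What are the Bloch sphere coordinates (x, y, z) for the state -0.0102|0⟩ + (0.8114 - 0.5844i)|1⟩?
(-0.01655, 0.01192, -0.9998)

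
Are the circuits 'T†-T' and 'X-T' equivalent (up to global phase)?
No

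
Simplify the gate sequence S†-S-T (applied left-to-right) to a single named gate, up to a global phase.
T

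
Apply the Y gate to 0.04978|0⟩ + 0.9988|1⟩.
-0.9988i|0⟩ + 0.04978i|1⟩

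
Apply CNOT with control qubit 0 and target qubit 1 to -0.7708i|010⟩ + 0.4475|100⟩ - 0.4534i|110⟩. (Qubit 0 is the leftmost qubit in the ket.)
-0.7708i|010⟩ - 0.4534i|100⟩ + 0.4475|110⟩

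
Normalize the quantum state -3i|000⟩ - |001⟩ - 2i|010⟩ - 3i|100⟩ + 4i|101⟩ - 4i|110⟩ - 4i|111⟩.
-0.356i|000⟩ - 0.1187|001⟩ - 0.2374i|010⟩ - 0.356i|100⟩ + 0.4747i|101⟩ - 0.4747i|110⟩ - 0.4747i|111⟩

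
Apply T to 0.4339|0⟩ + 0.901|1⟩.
0.4339|0⟩ + (0.6371 + 0.6371i)|1⟩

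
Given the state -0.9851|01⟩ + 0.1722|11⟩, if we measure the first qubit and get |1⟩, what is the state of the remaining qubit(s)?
|1⟩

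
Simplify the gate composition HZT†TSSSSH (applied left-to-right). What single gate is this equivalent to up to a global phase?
X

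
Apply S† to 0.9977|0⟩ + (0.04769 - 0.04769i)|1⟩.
0.9977|0⟩ + (-0.04769 - 0.04769i)|1⟩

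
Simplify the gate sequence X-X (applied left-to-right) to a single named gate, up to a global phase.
I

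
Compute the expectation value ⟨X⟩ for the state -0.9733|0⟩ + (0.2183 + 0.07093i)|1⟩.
-0.4249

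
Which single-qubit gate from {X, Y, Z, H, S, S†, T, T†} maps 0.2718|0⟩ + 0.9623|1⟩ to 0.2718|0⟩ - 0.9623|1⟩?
Z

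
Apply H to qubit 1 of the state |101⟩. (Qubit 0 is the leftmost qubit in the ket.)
1/√2|101⟩ + 1/√2|111⟩

H on qubit 1 mixes each pair of kets that differ only in qubit 1: amplitudes (a, b) of (|…0…⟩, |…1…⟩) become ((a + b)/√2, (a − b)/√2). Kets absent from the input have amplitude 0.
(|101⟩, |111⟩): (a, b) = (1, 0) → (1/√2, 1/√2)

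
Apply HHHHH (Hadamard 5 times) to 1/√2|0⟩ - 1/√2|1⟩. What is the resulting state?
|1⟩

H² = I, so H^5 = H: a single Hadamard. With (a, b) = (1/√2, -1/√2), H gives ((a + b)/√2, (a − b)/√2) = (0, 1).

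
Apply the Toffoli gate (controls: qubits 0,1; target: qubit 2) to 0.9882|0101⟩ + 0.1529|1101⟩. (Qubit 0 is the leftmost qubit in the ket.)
0.9882|0101⟩ + 0.1529|1111⟩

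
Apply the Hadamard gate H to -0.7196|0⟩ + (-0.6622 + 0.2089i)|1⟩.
(-0.9771 + 0.1477i)|0⟩ + (-0.04059 - 0.1477i)|1⟩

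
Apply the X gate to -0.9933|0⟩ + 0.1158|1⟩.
0.1158|0⟩ - 0.9933|1⟩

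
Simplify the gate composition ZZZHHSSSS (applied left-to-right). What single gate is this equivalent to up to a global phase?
Z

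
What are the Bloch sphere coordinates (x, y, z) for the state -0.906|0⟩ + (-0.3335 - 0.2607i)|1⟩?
(0.6043, 0.4724, 0.6416)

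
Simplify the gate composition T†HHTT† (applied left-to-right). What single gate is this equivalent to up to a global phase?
T†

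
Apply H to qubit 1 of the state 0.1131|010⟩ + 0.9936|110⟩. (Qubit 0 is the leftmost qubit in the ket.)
0.07997|000⟩ - 0.07997|010⟩ + 0.7026|100⟩ - 0.7026|110⟩

H on qubit 1 mixes each pair of kets that differ only in qubit 1: amplitudes (a, b) of (|…0…⟩, |…1…⟩) become ((a + b)/√2, (a − b)/√2). Kets absent from the input have amplitude 0.
(|000⟩, |010⟩): (a, b) = (0, 0.1131) → (0.07997, -0.07997)
(|100⟩, |110⟩): (a, b) = (0, 0.9936) → (0.7026, -0.7026)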